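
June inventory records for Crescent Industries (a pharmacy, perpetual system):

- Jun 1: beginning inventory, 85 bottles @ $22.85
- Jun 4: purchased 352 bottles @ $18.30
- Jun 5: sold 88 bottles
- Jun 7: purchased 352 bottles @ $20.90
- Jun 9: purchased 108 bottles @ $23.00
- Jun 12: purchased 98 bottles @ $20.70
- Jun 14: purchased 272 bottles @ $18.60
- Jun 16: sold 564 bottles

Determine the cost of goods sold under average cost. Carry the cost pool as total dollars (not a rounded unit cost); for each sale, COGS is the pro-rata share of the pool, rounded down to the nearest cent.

COGS = $12,989.40

After Jun 1: 85 on hand, pool $1,942.25 (≈ $22.8500 each)
After Jun 4: 437 on hand, pool $8,383.85 (≈ $19.1850 each)
Jun 5, sell 88: 88/437 × $8,383.85 → $1,688.28
After Jun 7: 701 on hand, pool $14,052.37 (≈ $20.0462 each)
After Jun 9: 809 on hand, pool $16,536.37 (≈ $20.4405 each)
After Jun 12: 907 on hand, pool $18,564.97 (≈ $20.4685 each)
After Jun 14: 1179 on hand, pool $23,624.17 (≈ $20.0375 each)
Jun 16, sell 564: 564/1179 × $23,624.17 → $11,301.12
Total COGS = $1,688.28 + $11,301.12 = $12,989.40
Ending inventory (cost pool remaining) = $12,323.05
Check: goods available $25,312.45 = COGS $12,989.40 + ending $12,323.05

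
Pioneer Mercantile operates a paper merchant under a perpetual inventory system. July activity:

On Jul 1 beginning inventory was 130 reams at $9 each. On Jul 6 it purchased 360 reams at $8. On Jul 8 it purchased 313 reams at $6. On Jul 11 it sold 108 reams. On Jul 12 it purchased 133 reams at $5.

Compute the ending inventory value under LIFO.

Ending inventory = $5,945

Jul 11, 108 sold [LIFO — newest first]: 108 @ $6 = $648
Ending inventory: 130 @ $9 + 360 @ $8 + 205 @ $6 + 133 @ $5 = $5,945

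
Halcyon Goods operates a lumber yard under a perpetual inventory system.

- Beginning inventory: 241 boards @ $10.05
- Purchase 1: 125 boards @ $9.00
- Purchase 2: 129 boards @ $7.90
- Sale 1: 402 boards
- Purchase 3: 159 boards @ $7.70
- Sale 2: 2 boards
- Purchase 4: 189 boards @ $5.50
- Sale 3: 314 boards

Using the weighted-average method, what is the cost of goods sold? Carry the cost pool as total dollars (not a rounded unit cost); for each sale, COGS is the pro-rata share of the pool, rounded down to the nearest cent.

After Beginning: 241 on hand, pool $2,422.05 (≈ $10.0500 each)
After Purchase 1: 366 on hand, pool $3,547.05 (≈ $9.6914 each)
After Purchase 2: 495 on hand, pool $4,566.15 (≈ $9.2245 each)
Sale 1, sell 402: 402/495 × $4,566.15 → $3,708.26
After Purchase 3: 252 on hand, pool $2,082.19 (≈ $8.2627 each)
Sale 2, sell 2: 2/252 × $2,082.19 → $16.52
After Purchase 4: 439 on hand, pool $3,105.17 (≈ $7.0733 each)
Sale 3, sell 314: 314/439 × $3,105.17 → $2,221.00
Total COGS = $3,708.26 + $16.52 + $2,221.00 = $5,945.78
Ending inventory (cost pool remaining) = $884.17

COGS = $5,945.78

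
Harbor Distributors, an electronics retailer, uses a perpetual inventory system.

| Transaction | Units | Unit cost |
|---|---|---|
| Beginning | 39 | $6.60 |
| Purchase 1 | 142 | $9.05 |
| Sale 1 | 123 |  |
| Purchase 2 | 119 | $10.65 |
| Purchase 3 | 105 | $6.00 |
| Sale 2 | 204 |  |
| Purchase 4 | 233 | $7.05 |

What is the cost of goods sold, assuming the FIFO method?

COGS = $2,971.85

Sale 1 (123) [FIFO — oldest first]: 39 @ $6.60 + 84 @ $9.05 = $1,017.60
Sale 2 (204) [FIFO — oldest first]: 58 @ $9.05 + 119 @ $10.65 + 27 @ $6.00 = $1,954.25
Total COGS = $1,017.60 + $1,954.25 = $2,971.85
Ending inventory: 78 @ $6.00 + 233 @ $7.05 = $2,110.65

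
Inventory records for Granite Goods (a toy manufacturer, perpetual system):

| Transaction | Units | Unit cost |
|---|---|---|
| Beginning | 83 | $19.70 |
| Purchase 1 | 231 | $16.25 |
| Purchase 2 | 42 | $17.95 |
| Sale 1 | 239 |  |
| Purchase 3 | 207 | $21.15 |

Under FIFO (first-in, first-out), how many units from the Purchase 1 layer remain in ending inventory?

75

Sale 1 (239) [FIFO — oldest first]: 83 @ $19.70 + 156 @ $16.25 = $4,170.10
Ending inventory: 75 @ $16.25 + 42 @ $17.95 + 207 @ $21.15 = $6,350.70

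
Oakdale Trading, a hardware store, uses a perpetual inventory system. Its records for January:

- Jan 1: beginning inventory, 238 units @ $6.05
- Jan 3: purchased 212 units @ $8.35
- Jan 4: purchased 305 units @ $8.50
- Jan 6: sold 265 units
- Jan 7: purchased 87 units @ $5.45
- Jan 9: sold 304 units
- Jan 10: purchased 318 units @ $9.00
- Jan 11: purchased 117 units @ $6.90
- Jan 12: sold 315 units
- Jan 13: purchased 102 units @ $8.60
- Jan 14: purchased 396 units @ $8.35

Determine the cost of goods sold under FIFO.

COGS = $6,654.75

Jan 6, 265 sold [FIFO — oldest first]: 238 @ $6.05 + 27 @ $8.35 = $1,665.35
Jan 9, 304 sold [FIFO — oldest first]: 185 @ $8.35 + 119 @ $8.50 = $2,556.25
Jan 12, 315 sold [FIFO — oldest first]: 186 @ $8.50 + 87 @ $5.45 + 42 @ $9.00 = $2,433.15
Total COGS = $1,665.35 + $2,556.25 + $2,433.15 = $6,654.75
Ending inventory: 276 @ $9.00 + 117 @ $6.90 + 102 @ $8.60 + 396 @ $8.35 = $7,475.10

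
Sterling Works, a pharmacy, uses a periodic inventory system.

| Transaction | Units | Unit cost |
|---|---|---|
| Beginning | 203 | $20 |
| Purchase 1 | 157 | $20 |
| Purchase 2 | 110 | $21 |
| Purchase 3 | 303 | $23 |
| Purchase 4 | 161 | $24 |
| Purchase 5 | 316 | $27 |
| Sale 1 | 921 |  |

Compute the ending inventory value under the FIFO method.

Ending inventory = $8,844

Sale 1 (921) [FIFO — oldest first]: 203 @ $20 + 157 @ $20 + 110 @ $21 + 303 @ $23 + 148 @ $24 = $20,031
Ending inventory: 13 @ $24 + 316 @ $27 = $8,844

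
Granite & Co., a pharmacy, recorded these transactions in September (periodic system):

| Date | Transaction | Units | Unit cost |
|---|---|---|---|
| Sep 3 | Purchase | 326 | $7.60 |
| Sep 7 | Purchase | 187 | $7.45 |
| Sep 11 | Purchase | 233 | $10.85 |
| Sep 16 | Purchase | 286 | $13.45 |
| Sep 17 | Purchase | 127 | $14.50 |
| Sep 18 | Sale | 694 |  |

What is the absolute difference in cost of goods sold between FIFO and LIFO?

$2,739.25

FIFO COGS: 326 @ $7.60 + 187 @ $7.45 + 181 @ $10.85 = $5,834.60
LIFO COGS: 127 @ $14.50 + 286 @ $13.45 + 233 @ $10.85 + 48 @ $7.45 = $8,573.85
Difference = |$5,834.60 − $8,573.85| = $2,739.25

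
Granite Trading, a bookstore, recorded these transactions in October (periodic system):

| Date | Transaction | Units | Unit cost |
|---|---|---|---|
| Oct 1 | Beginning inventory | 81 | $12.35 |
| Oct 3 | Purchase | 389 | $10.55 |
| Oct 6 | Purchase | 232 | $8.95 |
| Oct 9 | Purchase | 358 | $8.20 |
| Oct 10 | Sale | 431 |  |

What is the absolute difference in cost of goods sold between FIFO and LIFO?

$1,103.90

FIFO COGS: 81 @ $12.35 + 350 @ $10.55 = $4,692.85
LIFO COGS: 358 @ $8.20 + 73 @ $8.95 = $3,588.95
Difference = |$4,692.85 − $3,588.95| = $1,103.90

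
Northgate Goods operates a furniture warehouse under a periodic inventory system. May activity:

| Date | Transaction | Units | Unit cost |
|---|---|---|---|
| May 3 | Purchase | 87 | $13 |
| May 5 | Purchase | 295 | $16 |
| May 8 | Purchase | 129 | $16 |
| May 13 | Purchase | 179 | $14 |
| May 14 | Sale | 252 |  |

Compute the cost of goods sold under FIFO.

May 14, 252 sold [FIFO — oldest first]: 87 @ $13 + 165 @ $16 = $3,771
Ending inventory: 130 @ $16 + 129 @ $16 + 179 @ $14 = $6,650

COGS = $3,771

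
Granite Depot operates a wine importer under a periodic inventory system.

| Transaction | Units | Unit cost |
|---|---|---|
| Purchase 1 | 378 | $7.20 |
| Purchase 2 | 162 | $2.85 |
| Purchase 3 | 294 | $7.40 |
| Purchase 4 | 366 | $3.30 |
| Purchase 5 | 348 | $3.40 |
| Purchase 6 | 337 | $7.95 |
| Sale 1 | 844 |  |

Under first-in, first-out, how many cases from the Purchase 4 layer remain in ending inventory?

Sale 1 (844) [FIFO — oldest first]: 378 @ $7.20 + 162 @ $2.85 + 294 @ $7.40 + 10 @ $3.30 = $5,391.90
Ending inventory: 356 @ $3.30 + 348 @ $3.40 + 337 @ $7.95 = $5,037.15
Check: goods available $10,429.05 = COGS $5,391.90 + ending $5,037.15

356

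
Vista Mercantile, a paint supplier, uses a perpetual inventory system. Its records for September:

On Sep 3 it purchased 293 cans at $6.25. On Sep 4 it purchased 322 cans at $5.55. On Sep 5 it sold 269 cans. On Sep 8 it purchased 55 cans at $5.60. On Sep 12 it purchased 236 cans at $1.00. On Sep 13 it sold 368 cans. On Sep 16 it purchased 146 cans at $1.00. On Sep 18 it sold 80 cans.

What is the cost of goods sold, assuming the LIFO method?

Sep 5, 269 sold [LIFO — newest first]: 269 @ $5.55 = $1,492.95
Sep 13, 368 sold [LIFO — newest first]: 236 @ $1.00 + 55 @ $5.60 + 53 @ $5.55 + 24 @ $6.25 = $988.15
Sep 18, 80 sold [LIFO — newest first]: 80 @ $1.00 = $80.00
Total COGS = $1,492.95 + $988.15 + $80.00 = $2,561.10
Ending inventory: 269 @ $6.25 + 66 @ $1.00 = $1,747.25
Check: goods available $4,308.35 = COGS $2,561.10 + ending $1,747.25

COGS = $2,561.10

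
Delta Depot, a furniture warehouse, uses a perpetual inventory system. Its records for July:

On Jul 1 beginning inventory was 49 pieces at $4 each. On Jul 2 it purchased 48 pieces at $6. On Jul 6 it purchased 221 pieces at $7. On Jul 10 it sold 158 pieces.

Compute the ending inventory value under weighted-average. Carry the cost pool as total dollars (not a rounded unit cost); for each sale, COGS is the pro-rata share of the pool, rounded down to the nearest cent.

Ending inventory = $1,021.89

After Jul 1: 49 on hand, pool $196.00 (≈ $4.0000 each)
After Jul 2: 97 on hand, pool $484.00 (≈ $4.9897 each)
After Jul 6: 318 on hand, pool $2,031.00 (≈ $6.3868 each)
Jul 10, sell 158: 158/318 × $2,031.00 → $1,009.11
Ending inventory (cost pool remaining) = $1,021.89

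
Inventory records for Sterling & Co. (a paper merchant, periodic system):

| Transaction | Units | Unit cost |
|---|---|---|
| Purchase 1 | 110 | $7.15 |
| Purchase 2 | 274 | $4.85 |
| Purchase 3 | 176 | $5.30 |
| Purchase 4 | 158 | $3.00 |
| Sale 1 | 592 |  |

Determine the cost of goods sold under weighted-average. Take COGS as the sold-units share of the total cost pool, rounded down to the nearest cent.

COGS = $2,904.09

Sale 1, sell 592: 592/718 × $3,522.20 → $2,904.09
Ending inventory (cost pool remaining) = $618.11
Check: goods available $3,522.20 = COGS $2,904.09 + ending $618.11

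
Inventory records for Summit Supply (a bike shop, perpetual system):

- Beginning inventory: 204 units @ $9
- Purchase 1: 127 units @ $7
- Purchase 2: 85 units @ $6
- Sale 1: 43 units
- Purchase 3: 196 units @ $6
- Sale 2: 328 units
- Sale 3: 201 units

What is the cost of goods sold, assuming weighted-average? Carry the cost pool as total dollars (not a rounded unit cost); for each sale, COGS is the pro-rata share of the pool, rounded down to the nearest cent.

COGS = $4,124.41

After Beginning: 204 on hand, pool $1,836.00 (≈ $9.0000 each)
After Purchase 1: 331 on hand, pool $2,725.00 (≈ $8.2326 each)
After Purchase 2: 416 on hand, pool $3,235.00 (≈ $7.7764 each)
Sale 1, sell 43: 43/416 × $3,235.00 → $334.38
After Purchase 3: 569 on hand, pool $4,076.62 (≈ $7.1645 each)
Sale 2, sell 328: 328/569 × $4,076.62 → $2,349.96
Sale 3, sell 201: 201/241 × $1,726.66 → $1,440.07
Total COGS = $334.38 + $2,349.96 + $1,440.07 = $4,124.41
Ending inventory (cost pool remaining) = $286.59
Check: goods available $4,411.00 = COGS $4,124.41 + ending $286.59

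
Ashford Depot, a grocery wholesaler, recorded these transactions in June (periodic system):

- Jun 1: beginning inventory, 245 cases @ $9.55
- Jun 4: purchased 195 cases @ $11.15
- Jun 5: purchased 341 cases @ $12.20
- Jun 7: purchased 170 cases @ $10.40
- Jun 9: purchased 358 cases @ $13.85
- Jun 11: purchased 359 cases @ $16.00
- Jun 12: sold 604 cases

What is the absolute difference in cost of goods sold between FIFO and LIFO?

FIFO COGS: 245 @ $9.55 + 195 @ $11.15 + 164 @ $12.20 = $6,514.80
LIFO COGS: 359 @ $16.00 + 245 @ $13.85 = $9,137.25
Difference = |$6,514.80 − $9,137.25| = $2,622.45

$2,622.45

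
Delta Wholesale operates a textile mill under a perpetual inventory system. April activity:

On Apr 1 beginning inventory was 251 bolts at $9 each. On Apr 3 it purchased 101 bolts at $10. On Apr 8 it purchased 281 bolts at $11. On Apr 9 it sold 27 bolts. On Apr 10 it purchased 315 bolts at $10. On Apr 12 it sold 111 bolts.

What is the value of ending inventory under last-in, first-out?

Ending inventory = $8,103

Apr 9, 27 sold [LIFO — newest first]: 27 @ $11 = $297
Apr 12, 111 sold [LIFO — newest first]: 111 @ $10 = $1,110
Total COGS = $297 + $1,110 = $1,407
Ending inventory: 251 @ $9 + 101 @ $10 + 254 @ $11 + 204 @ $10 = $8,103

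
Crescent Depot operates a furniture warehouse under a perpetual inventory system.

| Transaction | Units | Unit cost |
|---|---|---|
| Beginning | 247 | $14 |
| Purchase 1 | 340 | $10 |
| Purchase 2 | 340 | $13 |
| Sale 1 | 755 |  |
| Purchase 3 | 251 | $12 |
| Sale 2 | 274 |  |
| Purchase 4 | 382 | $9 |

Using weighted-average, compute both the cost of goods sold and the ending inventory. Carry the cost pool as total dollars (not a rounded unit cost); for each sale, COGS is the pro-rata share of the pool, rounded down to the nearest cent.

COGS = $12,491.93; ending inventory = $5,236.07

After Beginning: 247 on hand, pool $3,458.00 (≈ $14.0000 each)
After Purchase 1: 587 on hand, pool $6,858.00 (≈ $11.6831 each)
After Purchase 2: 927 on hand, pool $11,278.00 (≈ $12.1661 each)
Sale 1, sell 755: 755/927 × $11,278.00 → $9,185.42
After Purchase 3: 423 on hand, pool $5,104.58 (≈ $12.0676 each)
Sale 2, sell 274: 274/423 × $5,104.58 → $3,306.51
After Purchase 4: 531 on hand, pool $5,236.07 (≈ $9.8608 each)
Total COGS = $9,185.42 + $3,306.51 = $12,491.93
Ending inventory (cost pool remaining) = $5,236.07
Check: goods available $17,728.00 = COGS $12,491.93 + ending $5,236.07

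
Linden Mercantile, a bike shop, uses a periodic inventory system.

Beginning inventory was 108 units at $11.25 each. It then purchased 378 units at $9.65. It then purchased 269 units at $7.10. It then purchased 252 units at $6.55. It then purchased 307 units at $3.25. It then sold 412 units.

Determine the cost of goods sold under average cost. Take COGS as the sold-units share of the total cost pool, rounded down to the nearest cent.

Sale 1, sell 412: 412/1314 × $9,420.95 → $2,953.90
Ending inventory (cost pool remaining) = $6,467.05
Check: goods available $9,420.95 = COGS $2,953.90 + ending $6,467.05

COGS = $2,953.90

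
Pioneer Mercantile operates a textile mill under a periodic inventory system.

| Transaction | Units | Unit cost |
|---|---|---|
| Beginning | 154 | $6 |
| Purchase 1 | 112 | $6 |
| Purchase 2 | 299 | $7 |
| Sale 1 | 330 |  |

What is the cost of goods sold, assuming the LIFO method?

COGS = $2,279

Sale 1 (330) [LIFO — newest first]: 299 @ $7 + 31 @ $6 = $2,279
Ending inventory: 154 @ $6 + 81 @ $6 = $1,410
Check: goods available $3,689 = COGS $2,279 + ending $1,410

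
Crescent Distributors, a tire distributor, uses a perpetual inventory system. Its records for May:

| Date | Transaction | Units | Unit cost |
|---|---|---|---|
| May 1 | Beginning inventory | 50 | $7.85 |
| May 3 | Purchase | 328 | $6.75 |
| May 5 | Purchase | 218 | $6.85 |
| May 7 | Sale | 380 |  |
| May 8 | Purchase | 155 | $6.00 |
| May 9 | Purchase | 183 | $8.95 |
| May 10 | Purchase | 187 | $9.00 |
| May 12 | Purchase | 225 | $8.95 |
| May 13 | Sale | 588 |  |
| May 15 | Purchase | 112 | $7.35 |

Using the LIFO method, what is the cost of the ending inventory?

Ending inventory = $3,328.85

May 7, 380 sold [LIFO — newest first]: 218 @ $6.85 + 162 @ $6.75 = $2,586.80
May 13, 588 sold [LIFO — newest first]: 225 @ $8.95 + 187 @ $9.00 + 176 @ $8.95 = $5,271.95
Total COGS = $2,586.80 + $5,271.95 = $7,858.75
Ending inventory: 50 @ $7.85 + 166 @ $6.75 + 155 @ $6.00 + 7 @ $8.95 + 112 @ $7.35 = $3,328.85
Check: goods available $11,187.60 = COGS $7,858.75 + ending $3,328.85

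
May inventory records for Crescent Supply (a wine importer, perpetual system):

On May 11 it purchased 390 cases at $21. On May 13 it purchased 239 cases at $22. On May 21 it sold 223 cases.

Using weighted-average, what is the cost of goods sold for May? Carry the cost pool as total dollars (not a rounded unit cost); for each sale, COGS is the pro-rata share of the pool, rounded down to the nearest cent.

COGS = $4,767.73

After May 11: 390 on hand, pool $8,190.00 (≈ $21.0000 each)
After May 13: 629 on hand, pool $13,448.00 (≈ $21.3800 each)
May 21, sell 223: 223/629 × $13,448.00 → $4,767.73
Ending inventory (cost pool remaining) = $8,680.27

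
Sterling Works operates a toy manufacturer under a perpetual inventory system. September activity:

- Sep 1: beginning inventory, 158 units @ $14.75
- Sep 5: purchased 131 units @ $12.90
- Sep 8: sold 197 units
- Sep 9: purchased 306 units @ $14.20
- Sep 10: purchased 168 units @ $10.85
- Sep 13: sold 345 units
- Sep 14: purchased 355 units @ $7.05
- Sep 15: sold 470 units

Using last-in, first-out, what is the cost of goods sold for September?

COGS = $11,135.35

Sep 8, 197 sold [LIFO — newest first]: 131 @ $12.90 + 66 @ $14.75 = $2,663.40
Sep 13, 345 sold [LIFO — newest first]: 168 @ $10.85 + 177 @ $14.20 = $4,336.20
Sep 15, 470 sold [LIFO — newest first]: 355 @ $7.05 + 115 @ $14.20 = $4,135.75
Total COGS = $2,663.40 + $4,336.20 + $4,135.75 = $11,135.35
Ending inventory: 92 @ $14.75 + 14 @ $14.20 = $1,555.80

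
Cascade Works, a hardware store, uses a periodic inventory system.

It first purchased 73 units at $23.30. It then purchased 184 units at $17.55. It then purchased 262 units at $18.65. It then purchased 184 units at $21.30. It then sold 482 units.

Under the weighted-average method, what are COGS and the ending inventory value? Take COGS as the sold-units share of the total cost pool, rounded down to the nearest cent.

COGS = $9,417.58; ending inventory = $4,318.02

Sale 1, sell 482: 482/703 × $13,735.60 → $9,417.58
Ending inventory (cost pool remaining) = $4,318.02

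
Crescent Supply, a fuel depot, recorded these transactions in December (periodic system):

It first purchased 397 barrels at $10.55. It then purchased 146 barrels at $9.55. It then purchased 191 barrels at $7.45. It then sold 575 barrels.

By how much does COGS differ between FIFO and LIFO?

$492.90

FIFO COGS: 397 @ $10.55 + 146 @ $9.55 + 32 @ $7.45 = $5,821.05
LIFO COGS: 191 @ $7.45 + 146 @ $9.55 + 238 @ $10.55 = $5,328.15
Difference = |$5,821.05 − $5,328.15| = $492.90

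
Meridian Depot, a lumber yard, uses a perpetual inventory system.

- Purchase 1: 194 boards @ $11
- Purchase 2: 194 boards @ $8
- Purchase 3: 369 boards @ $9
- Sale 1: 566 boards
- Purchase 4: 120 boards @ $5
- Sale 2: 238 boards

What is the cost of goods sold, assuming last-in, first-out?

COGS = $6,804

Sale 1 (566) [LIFO — newest first]: 369 @ $9 + 194 @ $8 + 3 @ $11 = $4,906
Sale 2 (238) [LIFO — newest first]: 120 @ $5 + 118 @ $11 = $1,898
Total COGS = $4,906 + $1,898 = $6,804
Ending inventory: 73 @ $11 = $803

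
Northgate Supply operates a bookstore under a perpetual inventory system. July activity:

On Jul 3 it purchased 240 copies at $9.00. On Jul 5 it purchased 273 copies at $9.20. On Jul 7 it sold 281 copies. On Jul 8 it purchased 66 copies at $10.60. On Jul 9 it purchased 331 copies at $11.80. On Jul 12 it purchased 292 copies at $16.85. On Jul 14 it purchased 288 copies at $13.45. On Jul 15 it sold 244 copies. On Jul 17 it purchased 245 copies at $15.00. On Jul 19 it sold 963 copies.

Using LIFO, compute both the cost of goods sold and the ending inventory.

Jul 7, 281 sold [LIFO — newest first]: 273 @ $9.20 + 8 @ $9.00 = $2,583.60
Jul 15, 244 sold [LIFO — newest first]: 244 @ $13.45 = $3,281.80
Jul 19, 963 sold [LIFO — newest first]: 245 @ $15.00 + 44 @ $13.45 + 292 @ $16.85 + 331 @ $11.80 + 51 @ $10.60 = $13,633.40
Total COGS = $2,583.60 + $3,281.80 + $13,633.40 = $19,498.80
Ending inventory: 232 @ $9.00 + 15 @ $10.60 = $2,247.00

COGS = $19,498.80; ending inventory = $2,247.00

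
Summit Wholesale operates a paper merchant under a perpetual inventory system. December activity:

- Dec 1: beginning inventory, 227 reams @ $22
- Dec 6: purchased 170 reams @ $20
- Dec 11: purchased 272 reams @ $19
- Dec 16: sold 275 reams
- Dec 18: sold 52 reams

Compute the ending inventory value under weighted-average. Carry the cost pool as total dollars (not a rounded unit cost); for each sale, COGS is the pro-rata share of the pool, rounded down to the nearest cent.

After Dec 1: 227 on hand, pool $4,994.00 (≈ $22.0000 each)
After Dec 6: 397 on hand, pool $8,394.00 (≈ $21.1436 each)
After Dec 11: 669 on hand, pool $13,562.00 (≈ $20.2720 each)
Dec 16, sell 275: 275/669 × $13,562.00 → $5,574.81
Dec 18, sell 52: 52/394 × $7,987.19 → $1,054.14
Total COGS = $5,574.81 + $1,054.14 = $6,628.95
Ending inventory (cost pool remaining) = $6,933.05
Check: goods available $13,562.00 = COGS $6,628.95 + ending $6,933.05

Ending inventory = $6,933.05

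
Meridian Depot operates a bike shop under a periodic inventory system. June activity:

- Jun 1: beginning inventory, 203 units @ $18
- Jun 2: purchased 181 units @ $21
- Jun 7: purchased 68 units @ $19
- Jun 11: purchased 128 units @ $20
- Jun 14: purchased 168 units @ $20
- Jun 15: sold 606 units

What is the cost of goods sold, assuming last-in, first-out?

COGS = $12,111

Jun 15, 606 sold [LIFO — newest first]: 168 @ $20 + 128 @ $20 + 68 @ $19 + 181 @ $21 + 61 @ $18 = $12,111
Ending inventory: 142 @ $18 = $2,556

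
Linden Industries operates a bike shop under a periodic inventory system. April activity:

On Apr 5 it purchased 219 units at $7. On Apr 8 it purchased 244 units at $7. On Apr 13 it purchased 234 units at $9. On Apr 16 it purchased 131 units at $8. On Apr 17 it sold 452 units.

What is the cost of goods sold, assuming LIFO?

Apr 17, 452 sold [LIFO — newest first]: 131 @ $8 + 234 @ $9 + 87 @ $7 = $3,763
Ending inventory: 219 @ $7 + 157 @ $7 = $2,632
Check: goods available $6,395 = COGS $3,763 + ending $2,632

COGS = $3,763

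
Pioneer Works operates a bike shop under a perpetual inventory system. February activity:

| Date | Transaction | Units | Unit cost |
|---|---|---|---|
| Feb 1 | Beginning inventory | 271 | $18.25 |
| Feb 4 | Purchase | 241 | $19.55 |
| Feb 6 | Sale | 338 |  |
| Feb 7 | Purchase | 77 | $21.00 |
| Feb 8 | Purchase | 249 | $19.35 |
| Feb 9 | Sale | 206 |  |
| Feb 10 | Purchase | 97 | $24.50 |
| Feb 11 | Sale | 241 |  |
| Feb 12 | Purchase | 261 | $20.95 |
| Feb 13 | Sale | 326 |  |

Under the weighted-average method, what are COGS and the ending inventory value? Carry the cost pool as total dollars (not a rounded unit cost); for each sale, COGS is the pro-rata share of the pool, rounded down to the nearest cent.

COGS = $22,164.18; ending inventory = $1,772.72

After Feb 1: 271 on hand, pool $4,945.75 (≈ $18.2500 each)
After Feb 4: 512 on hand, pool $9,657.30 (≈ $18.8619 each)
Feb 6, sell 338: 338/512 × $9,657.30 → $6,375.32
After Feb 7: 251 on hand, pool $4,898.98 (≈ $19.5178 each)
After Feb 8: 500 on hand, pool $9,717.13 (≈ $19.4343 each)
Feb 9, sell 206: 206/500 × $9,717.13 → $4,003.45
After Feb 10: 391 on hand, pool $8,090.18 (≈ $20.6910 each)
Feb 11, sell 241: 241/391 × $8,090.18 → $4,986.53
After Feb 12: 411 on hand, pool $8,571.60 (≈ $20.8555 each)
Feb 13, sell 326: 326/411 × $8,571.60 → $6,798.88
Total COGS = $6,375.32 + $4,003.45 + $4,986.53 + $6,798.88 = $22,164.18
Ending inventory (cost pool remaining) = $1,772.72
Check: goods available $23,936.90 = COGS $22,164.18 + ending $1,772.72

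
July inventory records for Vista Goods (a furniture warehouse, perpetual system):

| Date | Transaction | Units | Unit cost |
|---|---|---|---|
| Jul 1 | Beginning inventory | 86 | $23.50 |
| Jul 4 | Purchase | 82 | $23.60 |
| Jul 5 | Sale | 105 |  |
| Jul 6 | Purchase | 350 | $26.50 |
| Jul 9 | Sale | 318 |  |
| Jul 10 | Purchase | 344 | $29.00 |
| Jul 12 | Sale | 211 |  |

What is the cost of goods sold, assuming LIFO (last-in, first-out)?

Jul 5, 105 sold [LIFO — newest first]: 82 @ $23.60 + 23 @ $23.50 = $2,475.70
Jul 9, 318 sold [LIFO — newest first]: 318 @ $26.50 = $8,427.00
Jul 12, 211 sold [LIFO — newest first]: 211 @ $29.00 = $6,119.00
Total COGS = $2,475.70 + $8,427.00 + $6,119.00 = $17,021.70
Ending inventory: 63 @ $23.50 + 32 @ $26.50 + 133 @ $29.00 = $6,185.50
Check: goods available $23,207.20 = COGS $17,021.70 + ending $6,185.50

COGS = $17,021.70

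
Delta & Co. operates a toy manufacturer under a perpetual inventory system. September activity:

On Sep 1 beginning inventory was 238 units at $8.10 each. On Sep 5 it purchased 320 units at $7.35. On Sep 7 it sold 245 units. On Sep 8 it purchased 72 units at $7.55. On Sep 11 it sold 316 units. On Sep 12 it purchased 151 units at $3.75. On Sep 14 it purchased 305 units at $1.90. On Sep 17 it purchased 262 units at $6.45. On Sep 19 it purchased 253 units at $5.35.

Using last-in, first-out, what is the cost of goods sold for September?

Sep 7, 245 sold [LIFO — newest first]: 245 @ $7.35 = $1,800.75
Sep 11, 316 sold [LIFO — newest first]: 72 @ $7.55 + 75 @ $7.35 + 169 @ $8.10 = $2,463.75
Total COGS = $1,800.75 + $2,463.75 = $4,264.50
Ending inventory: 69 @ $8.10 + 151 @ $3.75 + 305 @ $1.90 + 262 @ $6.45 + 253 @ $5.35 = $4,748.10

COGS = $4,264.50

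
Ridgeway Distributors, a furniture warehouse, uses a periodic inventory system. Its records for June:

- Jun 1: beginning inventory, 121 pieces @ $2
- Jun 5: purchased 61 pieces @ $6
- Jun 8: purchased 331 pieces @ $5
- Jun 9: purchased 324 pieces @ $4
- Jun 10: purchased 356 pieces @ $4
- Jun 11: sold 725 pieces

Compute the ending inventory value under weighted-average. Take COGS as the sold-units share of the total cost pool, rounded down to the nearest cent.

Ending inventory = $1,954.78

Jun 11, sell 725: 725/1193 × $4,983.00 → $3,028.22
Ending inventory (cost pool remaining) = $1,954.78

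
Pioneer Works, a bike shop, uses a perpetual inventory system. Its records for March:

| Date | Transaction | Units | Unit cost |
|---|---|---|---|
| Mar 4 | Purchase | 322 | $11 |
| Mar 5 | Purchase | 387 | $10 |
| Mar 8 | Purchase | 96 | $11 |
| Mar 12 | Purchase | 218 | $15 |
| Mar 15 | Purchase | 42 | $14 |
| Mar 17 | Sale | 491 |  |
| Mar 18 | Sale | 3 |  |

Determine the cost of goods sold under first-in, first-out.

Mar 17, 491 sold [FIFO — oldest first]: 322 @ $11 + 169 @ $10 = $5,232
Mar 18, 3 sold [FIFO — oldest first]: 3 @ $10 = $30
Total COGS = $5,232 + $30 = $5,262
Ending inventory: 215 @ $10 + 96 @ $11 + 218 @ $15 + 42 @ $14 = $7,064

COGS = $5,262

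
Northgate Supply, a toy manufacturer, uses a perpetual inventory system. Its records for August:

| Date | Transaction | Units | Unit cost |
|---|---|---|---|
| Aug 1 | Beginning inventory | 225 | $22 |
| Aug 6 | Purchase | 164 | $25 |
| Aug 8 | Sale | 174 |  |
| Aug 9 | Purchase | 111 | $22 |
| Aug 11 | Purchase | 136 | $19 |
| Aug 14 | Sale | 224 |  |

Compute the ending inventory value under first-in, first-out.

Aug 8, 174 sold [FIFO — oldest first]: 174 @ $22 = $3,828
Aug 14, 224 sold [FIFO — oldest first]: 51 @ $22 + 164 @ $25 + 9 @ $22 = $5,420
Total COGS = $3,828 + $5,420 = $9,248
Ending inventory: 102 @ $22 + 136 @ $19 = $4,828
Check: goods available $14,076 = COGS $9,248 + ending $4,828

Ending inventory = $4,828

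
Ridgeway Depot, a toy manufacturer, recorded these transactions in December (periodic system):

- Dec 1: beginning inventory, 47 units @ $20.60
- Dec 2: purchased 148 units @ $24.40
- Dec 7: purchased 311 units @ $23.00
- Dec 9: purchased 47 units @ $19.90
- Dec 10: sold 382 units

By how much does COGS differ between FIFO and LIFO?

$206.50

FIFO COGS: 47 @ $20.60 + 148 @ $24.40 + 187 @ $23.00 = $8,880.40
LIFO COGS: 47 @ $19.90 + 311 @ $23.00 + 24 @ $24.40 = $8,673.90
Difference = |$8,880.40 − $8,673.90| = $206.50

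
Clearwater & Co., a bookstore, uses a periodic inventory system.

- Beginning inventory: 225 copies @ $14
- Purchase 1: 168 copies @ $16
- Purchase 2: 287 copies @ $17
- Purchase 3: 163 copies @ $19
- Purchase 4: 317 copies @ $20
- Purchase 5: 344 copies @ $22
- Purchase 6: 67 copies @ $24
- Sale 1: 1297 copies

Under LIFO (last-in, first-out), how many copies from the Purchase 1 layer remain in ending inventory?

49

Sale 1 (1297) [LIFO — newest first]: 67 @ $24 + 344 @ $22 + 317 @ $20 + 163 @ $19 + 287 @ $17 + 119 @ $16 = $25,396
Ending inventory: 225 @ $14 + 49 @ $16 = $3,934
Check: goods available $29,330 = COGS $25,396 + ending $3,934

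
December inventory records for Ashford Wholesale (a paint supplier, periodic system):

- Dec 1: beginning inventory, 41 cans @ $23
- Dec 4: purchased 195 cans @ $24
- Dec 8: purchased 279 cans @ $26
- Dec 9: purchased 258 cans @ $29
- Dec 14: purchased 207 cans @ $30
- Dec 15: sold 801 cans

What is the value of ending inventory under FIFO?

Dec 15, 801 sold [FIFO — oldest first]: 41 @ $23 + 195 @ $24 + 279 @ $26 + 258 @ $29 + 28 @ $30 = $21,199
Ending inventory: 179 @ $30 = $5,370

Ending inventory = $5,370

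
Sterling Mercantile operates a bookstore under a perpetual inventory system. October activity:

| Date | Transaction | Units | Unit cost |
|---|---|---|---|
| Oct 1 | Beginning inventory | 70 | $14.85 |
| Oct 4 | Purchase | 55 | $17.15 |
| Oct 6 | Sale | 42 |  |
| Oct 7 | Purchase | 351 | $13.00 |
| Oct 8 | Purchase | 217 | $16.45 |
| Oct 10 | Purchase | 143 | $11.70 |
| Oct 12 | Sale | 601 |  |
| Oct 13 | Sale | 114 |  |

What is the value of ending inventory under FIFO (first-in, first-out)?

Oct 6, 42 sold [FIFO — oldest first]: 42 @ $14.85 = $623.70
Oct 12, 601 sold [FIFO — oldest first]: 28 @ $14.85 + 55 @ $17.15 + 351 @ $13.00 + 167 @ $16.45 = $8,669.20
Oct 13, 114 sold [FIFO — oldest first]: 50 @ $16.45 + 64 @ $11.70 = $1,571.30
Total COGS = $623.70 + $8,669.20 + $1,571.30 = $10,864.20
Ending inventory: 79 @ $11.70 = $924.30
Check: goods available $11,788.50 = COGS $10,864.20 + ending $924.30

Ending inventory = $924.30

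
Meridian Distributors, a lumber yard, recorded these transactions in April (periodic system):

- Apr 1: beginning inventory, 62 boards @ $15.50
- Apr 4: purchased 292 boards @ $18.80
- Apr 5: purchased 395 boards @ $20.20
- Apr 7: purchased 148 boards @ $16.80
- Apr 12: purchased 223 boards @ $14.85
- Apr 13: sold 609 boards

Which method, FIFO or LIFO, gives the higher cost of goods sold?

FIFO COGS: 62 @ $15.50 + 292 @ $18.80 + 255 @ $20.20 = $11,601.60
LIFO COGS: 223 @ $14.85 + 148 @ $16.80 + 238 @ $20.20 = $10,605.55

FIFO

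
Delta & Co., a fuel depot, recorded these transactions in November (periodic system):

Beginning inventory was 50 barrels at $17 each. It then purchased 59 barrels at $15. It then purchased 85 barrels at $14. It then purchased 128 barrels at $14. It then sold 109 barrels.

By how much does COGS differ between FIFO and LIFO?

FIFO COGS: 50 @ $17 + 59 @ $15 = $1,735
LIFO COGS: 109 @ $14 = $1,526
Difference = |$1,735 − $1,526| = $209

$209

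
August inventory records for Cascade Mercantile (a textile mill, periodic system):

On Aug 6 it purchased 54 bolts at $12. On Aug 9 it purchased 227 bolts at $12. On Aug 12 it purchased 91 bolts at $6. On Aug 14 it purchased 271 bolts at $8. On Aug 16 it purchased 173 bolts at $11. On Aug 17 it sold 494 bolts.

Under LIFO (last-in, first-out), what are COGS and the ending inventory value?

Aug 17, 494 sold [LIFO — newest first]: 173 @ $11 + 271 @ $8 + 50 @ $6 = $4,371
Ending inventory: 54 @ $12 + 227 @ $12 + 41 @ $6 = $3,618
Check: goods available $7,989 = COGS $4,371 + ending $3,618

COGS = $4,371; ending inventory = $3,618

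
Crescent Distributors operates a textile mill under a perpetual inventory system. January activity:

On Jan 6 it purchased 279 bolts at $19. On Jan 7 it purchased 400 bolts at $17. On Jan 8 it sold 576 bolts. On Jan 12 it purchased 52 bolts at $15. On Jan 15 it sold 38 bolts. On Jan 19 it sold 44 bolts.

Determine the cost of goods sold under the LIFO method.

COGS = $11,494

Jan 8, 576 sold [LIFO — newest first]: 400 @ $17 + 176 @ $19 = $10,144
Jan 15, 38 sold [LIFO — newest first]: 38 @ $15 = $570
Jan 19, 44 sold [LIFO — newest first]: 14 @ $15 + 30 @ $19 = $780
Total COGS = $10,144 + $570 + $780 = $11,494
Ending inventory: 73 @ $19 = $1,387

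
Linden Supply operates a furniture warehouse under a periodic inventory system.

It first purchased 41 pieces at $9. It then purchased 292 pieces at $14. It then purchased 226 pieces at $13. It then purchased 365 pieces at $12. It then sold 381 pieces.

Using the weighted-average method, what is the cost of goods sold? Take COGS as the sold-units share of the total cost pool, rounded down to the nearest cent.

Sale 1, sell 381: 381/924 × $11,775.00 → $4,855.27
Ending inventory (cost pool remaining) = $6,919.73
Check: goods available $11,775.00 = COGS $4,855.27 + ending $6,919.73

COGS = $4,855.27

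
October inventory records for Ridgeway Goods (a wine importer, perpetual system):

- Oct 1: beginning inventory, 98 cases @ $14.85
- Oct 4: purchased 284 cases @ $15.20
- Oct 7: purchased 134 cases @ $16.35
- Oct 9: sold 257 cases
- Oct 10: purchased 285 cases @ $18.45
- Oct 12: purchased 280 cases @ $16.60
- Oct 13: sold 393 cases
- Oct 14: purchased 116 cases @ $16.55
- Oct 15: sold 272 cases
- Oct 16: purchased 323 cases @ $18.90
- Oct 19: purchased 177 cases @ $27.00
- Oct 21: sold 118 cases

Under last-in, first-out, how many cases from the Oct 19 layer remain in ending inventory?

Oct 9, 257 sold [LIFO — newest first]: 134 @ $16.35 + 123 @ $15.20 = $4,060.50
Oct 13, 393 sold [LIFO — newest first]: 280 @ $16.60 + 113 @ $18.45 = $6,732.85
Oct 15, 272 sold [LIFO — newest first]: 116 @ $16.55 + 156 @ $18.45 = $4,798.00
Oct 21, 118 sold [LIFO — newest first]: 118 @ $27.00 = $3,186.00
Total COGS = $4,060.50 + $6,732.85 + $4,798.00 + $3,186.00 = $18,777.35
Ending inventory: 98 @ $14.85 + 161 @ $15.20 + 16 @ $18.45 + 323 @ $18.90 + 59 @ $27.00 = $11,895.40
Check: goods available $30,672.75 = COGS $18,777.35 + ending $11,895.40

59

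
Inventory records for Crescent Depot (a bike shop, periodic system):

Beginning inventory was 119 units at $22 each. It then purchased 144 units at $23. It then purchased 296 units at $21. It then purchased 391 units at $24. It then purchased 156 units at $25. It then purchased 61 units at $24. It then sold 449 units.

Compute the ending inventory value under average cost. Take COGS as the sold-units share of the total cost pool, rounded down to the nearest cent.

Sale 1, sell 449: 449/1167 × $26,894.00 → $10,347.39
Ending inventory (cost pool remaining) = $16,546.61
Check: goods available $26,894.00 = COGS $10,347.39 + ending $16,546.61

Ending inventory = $16,546.61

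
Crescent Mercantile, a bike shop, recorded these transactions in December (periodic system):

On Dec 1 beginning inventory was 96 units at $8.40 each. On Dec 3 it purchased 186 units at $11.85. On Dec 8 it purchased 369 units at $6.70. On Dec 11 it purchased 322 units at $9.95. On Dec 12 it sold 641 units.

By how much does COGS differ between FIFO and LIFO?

FIFO COGS: 96 @ $8.40 + 186 @ $11.85 + 359 @ $6.70 = $5,415.80
LIFO COGS: 322 @ $9.95 + 319 @ $6.70 = $5,341.20
Difference = |$5,415.80 − $5,341.20| = $74.60

$74.60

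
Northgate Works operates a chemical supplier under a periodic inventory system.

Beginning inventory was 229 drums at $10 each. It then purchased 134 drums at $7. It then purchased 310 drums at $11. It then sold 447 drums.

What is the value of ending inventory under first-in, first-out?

Ending inventory = $2,486

Sale 1 (447) [FIFO — oldest first]: 229 @ $10 + 134 @ $7 + 84 @ $11 = $4,152
Ending inventory: 226 @ $11 = $2,486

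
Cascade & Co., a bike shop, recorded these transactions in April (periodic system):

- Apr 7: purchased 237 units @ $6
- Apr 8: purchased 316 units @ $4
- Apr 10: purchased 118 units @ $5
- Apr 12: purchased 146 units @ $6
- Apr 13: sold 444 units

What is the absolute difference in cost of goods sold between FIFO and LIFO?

FIFO COGS: 237 @ $6 + 207 @ $4 = $2,250
LIFO COGS: 146 @ $6 + 118 @ $5 + 180 @ $4 = $2,186
Difference = |$2,250 − $2,186| = $64

$64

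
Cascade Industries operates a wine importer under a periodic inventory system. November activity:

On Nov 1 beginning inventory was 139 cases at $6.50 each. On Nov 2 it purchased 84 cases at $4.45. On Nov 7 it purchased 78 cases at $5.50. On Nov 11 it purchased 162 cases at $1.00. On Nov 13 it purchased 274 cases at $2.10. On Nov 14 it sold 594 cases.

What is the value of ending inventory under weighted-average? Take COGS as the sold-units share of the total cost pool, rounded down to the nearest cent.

Nov 14, sell 594: 594/737 × $2,443.70 → $1,969.54
Ending inventory (cost pool remaining) = $474.16
Check: goods available $2,443.70 = COGS $1,969.54 + ending $474.16

Ending inventory = $474.16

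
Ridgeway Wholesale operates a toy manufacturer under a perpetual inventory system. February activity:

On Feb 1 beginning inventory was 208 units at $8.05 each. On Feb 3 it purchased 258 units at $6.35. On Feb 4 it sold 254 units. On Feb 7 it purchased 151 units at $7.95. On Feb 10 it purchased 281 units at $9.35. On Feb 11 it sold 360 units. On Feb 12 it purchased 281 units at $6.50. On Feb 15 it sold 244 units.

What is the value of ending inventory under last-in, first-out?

Feb 4, 254 sold [LIFO — newest first]: 254 @ $6.35 = $1,612.90
Feb 11, 360 sold [LIFO — newest first]: 281 @ $9.35 + 79 @ $7.95 = $3,255.40
Feb 15, 244 sold [LIFO — newest first]: 244 @ $6.50 = $1,586.00
Total COGS = $1,612.90 + $3,255.40 + $1,586.00 = $6,454.30
Ending inventory: 208 @ $8.05 + 4 @ $6.35 + 72 @ $7.95 + 37 @ $6.50 = $2,512.70

Ending inventory = $2,512.70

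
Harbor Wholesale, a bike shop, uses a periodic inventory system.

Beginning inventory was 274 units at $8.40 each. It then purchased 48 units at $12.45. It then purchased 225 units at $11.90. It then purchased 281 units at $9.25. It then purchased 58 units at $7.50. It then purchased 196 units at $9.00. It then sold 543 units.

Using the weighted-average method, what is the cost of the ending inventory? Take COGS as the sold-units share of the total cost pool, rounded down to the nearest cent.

Ending inventory = $5,168.30

Sale 1, sell 543: 543/1082 × $10,374.95 → $5,206.65
Ending inventory (cost pool remaining) = $5,168.30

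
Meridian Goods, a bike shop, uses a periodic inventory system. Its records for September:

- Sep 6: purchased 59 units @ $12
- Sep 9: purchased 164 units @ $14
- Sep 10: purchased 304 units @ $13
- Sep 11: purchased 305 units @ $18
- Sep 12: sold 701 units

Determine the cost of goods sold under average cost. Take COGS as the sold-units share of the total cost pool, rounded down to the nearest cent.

Sep 12, sell 701: 701/832 × $12,446.00 → $10,486.35
Ending inventory (cost pool remaining) = $1,959.65

COGS = $10,486.35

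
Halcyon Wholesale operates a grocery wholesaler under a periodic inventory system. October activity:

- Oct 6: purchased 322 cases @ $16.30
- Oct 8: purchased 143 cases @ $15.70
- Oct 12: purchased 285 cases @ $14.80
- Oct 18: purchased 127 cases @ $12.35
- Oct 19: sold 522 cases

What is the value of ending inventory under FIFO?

Ending inventory = $4,942.85

Oct 19, 522 sold [FIFO — oldest first]: 322 @ $16.30 + 143 @ $15.70 + 57 @ $14.80 = $8,337.30
Ending inventory: 228 @ $14.80 + 127 @ $12.35 = $4,942.85
Check: goods available $13,280.15 = COGS $8,337.30 + ending $4,942.85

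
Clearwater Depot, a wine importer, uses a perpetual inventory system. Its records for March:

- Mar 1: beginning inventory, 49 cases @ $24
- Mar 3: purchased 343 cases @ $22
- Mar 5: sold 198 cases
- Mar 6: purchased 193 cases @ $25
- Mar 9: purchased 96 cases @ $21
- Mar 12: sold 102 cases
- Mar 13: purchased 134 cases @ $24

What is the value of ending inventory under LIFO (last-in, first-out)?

Mar 5, 198 sold [LIFO — newest first]: 198 @ $22 = $4,356
Mar 12, 102 sold [LIFO — newest first]: 96 @ $21 + 6 @ $25 = $2,166
Total COGS = $4,356 + $2,166 = $6,522
Ending inventory: 49 @ $24 + 145 @ $22 + 187 @ $25 + 134 @ $24 = $12,257

Ending inventory = $12,257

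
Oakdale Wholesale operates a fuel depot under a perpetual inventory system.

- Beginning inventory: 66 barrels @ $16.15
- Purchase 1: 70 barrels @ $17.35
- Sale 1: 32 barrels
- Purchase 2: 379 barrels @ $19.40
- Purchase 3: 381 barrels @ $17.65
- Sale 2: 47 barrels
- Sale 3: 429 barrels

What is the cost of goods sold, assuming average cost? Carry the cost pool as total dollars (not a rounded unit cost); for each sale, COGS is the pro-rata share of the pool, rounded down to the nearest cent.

After Beginning: 66 on hand, pool $1,065.90 (≈ $16.1500 each)
After Purchase 1: 136 on hand, pool $2,280.40 (≈ $16.7676 each)
Sale 1, sell 32: 32/136 × $2,280.40 → $536.56
After Purchase 2: 483 on hand, pool $9,096.44 (≈ $18.8332 each)
After Purchase 3: 864 on hand, pool $15,821.09 (≈ $18.3114 each)
Sale 2, sell 47: 47/864 × $15,821.09 → $860.63
Sale 3, sell 429: 429/817 × $14,960.46 → $7,855.61
Total COGS = $536.56 + $860.63 + $7,855.61 = $9,252.80
Ending inventory (cost pool remaining) = $7,104.85
Check: goods available $16,357.65 = COGS $9,252.80 + ending $7,104.85

COGS = $9,252.80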